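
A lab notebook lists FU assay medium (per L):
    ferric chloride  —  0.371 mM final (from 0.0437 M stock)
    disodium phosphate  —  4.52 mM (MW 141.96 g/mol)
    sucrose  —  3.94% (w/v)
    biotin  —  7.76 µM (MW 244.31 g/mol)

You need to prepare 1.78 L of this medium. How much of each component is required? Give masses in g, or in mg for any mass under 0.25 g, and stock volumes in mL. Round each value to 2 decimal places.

Working volume: 1.78 L.
ferric chloride: C1V1 = C2V2 → 0.371 mM × 1780 mL ÷ 43.7 mM = 15.11 mL
disodium phosphate: 4.52 mmol/L × 141.96 g/mol × 1.78 L ÷ 1000 = 1.14 g
sucrose: 3.94% w/v = 39.4 g/L → 39.4 × 1.78 L = 70.13 g
biotin: 7.76 µmol/L × 244.31 g/mol × 1.78 L ÷ 1000 = 3.37 mg

ferric chloride 15.11 mL; disodium phosphate 1.14 g; sucrose 70.13 g; biotin 3.37 mg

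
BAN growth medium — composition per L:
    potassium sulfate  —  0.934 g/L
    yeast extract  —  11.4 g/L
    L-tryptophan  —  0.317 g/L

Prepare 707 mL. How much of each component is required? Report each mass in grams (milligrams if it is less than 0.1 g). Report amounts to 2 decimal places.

potassium sulfate 0.66 g; yeast extract 8.06 g; L-tryptophan 0.22 g

Working volume: 707 mL = 0.707 L.
potassium sulfate: 0.934 g/L × 0.707 L = 0.66 g
yeast extract: 11.4 g/L × 0.707 L = 8.06 g
L-tryptophan: 0.317 g/L × 0.707 L = 0.22 g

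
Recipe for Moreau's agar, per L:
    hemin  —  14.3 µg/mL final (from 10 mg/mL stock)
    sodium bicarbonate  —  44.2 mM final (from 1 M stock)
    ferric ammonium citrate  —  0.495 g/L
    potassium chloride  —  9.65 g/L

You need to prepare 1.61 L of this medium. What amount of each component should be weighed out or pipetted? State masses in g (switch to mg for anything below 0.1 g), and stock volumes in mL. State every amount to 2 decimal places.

Scale factor relative to 1 L: 1.61.
hemin: C1V1 = C2V2 → 14.3 µg/mL × 1610 mL ÷ 10000 µg/mL = 2.30 mL
sodium bicarbonate: V = C2·V2/C1 = 44.2 mM × 1610 mL ÷ 1000 mM = 71.16 mL
ferric ammonium citrate: 0.495 g/L × 1.61 L = 0.80 g
potassium chloride: 9.65 g/L × 1.61 L = 15.54 g

hemin 2.30 mL; sodium bicarbonate 71.16 mL; ferric ammonium citrate 0.80 g; potassium chloride 15.54 g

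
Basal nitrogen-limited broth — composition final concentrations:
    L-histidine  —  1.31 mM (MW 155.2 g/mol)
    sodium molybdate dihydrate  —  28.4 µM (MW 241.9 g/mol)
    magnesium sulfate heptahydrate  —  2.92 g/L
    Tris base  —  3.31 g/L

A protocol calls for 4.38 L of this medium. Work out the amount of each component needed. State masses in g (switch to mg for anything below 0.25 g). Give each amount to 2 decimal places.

L-histidine 0.89 g; sodium molybdate dihydrate 30.09 mg; magnesium sulfate heptahydrate 12.79 g; Tris base 14.50 g

Working volume: 4.38 L.
L-histidine: 1.31 mmol/L × 155.2 g/mol × 4.38 L ÷ 1000 = 0.89 g
sodium molybdate dihydrate: 28.4 µmol/L × 241.9 g/mol × 4.38 L ÷ 1000 = 30.09 mg
magnesium sulfate heptahydrate: 2.92 g/L × 4.38 L = 12.79 g
Tris base: 3.31 g/L × 4.38 L = 14.50 g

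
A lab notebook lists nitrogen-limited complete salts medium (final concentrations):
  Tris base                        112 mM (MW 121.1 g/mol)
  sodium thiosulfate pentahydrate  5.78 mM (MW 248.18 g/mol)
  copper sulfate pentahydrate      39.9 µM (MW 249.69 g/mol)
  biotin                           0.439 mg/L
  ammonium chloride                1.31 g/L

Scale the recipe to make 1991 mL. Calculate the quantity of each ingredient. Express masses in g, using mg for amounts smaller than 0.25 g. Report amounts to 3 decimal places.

Working volume: 1991 mL = 1.991 L.
Tris base: 112 mmol/L × 121.1 g/mol × 1.991 L ÷ 1000 = 27.004 g
sodium thiosulfate pentahydrate: 5.78 mmol/L × 248.18 g/mol × 1.991 L ÷ 1000 = 2.856 g
copper sulfate pentahydrate: 39.9 µmol/L × 249.69 g/mol × 1.991 L ÷ 1000 = 19.836 mg
biotin: 0.439 mg/L × 1.991 L = 0.874 mg
ammonium chloride: 1.31 g/L × 1.991 L = 2.608 g

Tris base 27.004 g; sodium thiosulfate pentahydrate 2.856 g; copper sulfate pentahydrate 19.836 mg; biotin 0.874 mg; ammonium chloride 2.608 g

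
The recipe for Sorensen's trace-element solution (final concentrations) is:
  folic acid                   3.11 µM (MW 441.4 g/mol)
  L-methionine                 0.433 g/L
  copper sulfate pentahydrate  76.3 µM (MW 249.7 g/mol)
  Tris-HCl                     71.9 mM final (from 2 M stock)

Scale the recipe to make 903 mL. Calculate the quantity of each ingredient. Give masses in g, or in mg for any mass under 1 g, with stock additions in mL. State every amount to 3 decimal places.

Working volume: 903 mL = 0.903 L.
folic acid: 3.11 µmol/L × 441.4 g/mol × 0.903 L ÷ 1000 = 1.240 mg
L-methionine: 0.433 g/L × 0.903 L = 0.390999 g = 390.999 mg
copper sulfate pentahydrate: 76.3 µmol/L × 249.7 g/mol × 0.903 L ÷ 1000 = 17.204 mg
Tris-HCl: C1V1 = C2V2 → 71.9 mM × 903 mL ÷ 2000 mM = 32.463 mL

folic acid 1.240 mg; L-methionine 390.999 mg; copper sulfate pentahydrate 17.204 mg; Tris-HCl 32.463 mL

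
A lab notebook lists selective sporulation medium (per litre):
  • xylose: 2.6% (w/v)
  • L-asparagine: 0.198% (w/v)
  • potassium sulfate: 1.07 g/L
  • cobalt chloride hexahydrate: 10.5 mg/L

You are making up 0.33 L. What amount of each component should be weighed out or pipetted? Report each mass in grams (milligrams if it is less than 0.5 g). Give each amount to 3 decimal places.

xylose 8.580 g; L-asparagine 0.653 g; potassium sulfate 353.100 mg; cobalt chloride hexahydrate 3.465 mg

Scale factor relative to 1 L: 0.33.
xylose: 2.6 g per 100 mL × 330 mL ÷ 100 = 8.580 g
L-asparagine: 0.198 g per 100 mL × 330 mL ÷ 100 = 0.653 g
potassium sulfate: 1.07 g/L × 0.33 L = 0.3531 g = 353.100 mg
cobalt chloride hexahydrate: 10.5 mg/L × 0.33 L = 3.465 mg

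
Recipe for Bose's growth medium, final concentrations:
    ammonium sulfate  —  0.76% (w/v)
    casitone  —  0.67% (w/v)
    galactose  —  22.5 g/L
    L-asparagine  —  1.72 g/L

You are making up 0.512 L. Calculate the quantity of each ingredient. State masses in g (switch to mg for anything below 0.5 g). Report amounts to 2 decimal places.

ammonium sulfate 3.89 g; casitone 3.43 g; galactose 11.52 g; L-asparagine 0.88 g

Working volume: 0.512 L.
ammonium sulfate: 0.76% w/v = 7.6 g/L → 7.6 × 0.512 L = 3.89 g
casitone: 0.67 g per 100 mL × 512 mL ÷ 100 = 3.43 g
galactose: 22.5 g/L × 0.512 L = 11.52 g
L-asparagine: 1.72 g/L × 0.512 L = 0.88 g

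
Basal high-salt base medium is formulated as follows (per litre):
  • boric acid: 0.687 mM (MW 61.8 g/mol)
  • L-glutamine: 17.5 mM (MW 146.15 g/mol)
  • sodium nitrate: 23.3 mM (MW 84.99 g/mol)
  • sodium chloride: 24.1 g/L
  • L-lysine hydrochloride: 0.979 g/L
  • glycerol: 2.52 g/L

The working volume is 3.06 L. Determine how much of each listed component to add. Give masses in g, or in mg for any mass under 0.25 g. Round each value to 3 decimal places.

boric acid 129.917 mg; L-glutamine 7.826 g; sodium nitrate 6.060 g; sodium chloride 73.746 g; L-lysine hydrochloride 2.996 g; glycerol 7.711 g

Scale factor relative to 1 L: 3.06.
boric acid: 0.687 mmol/L × 61.8 mg/mmol × 3.06 L = 129.917 mg
L-glutamine: 17.5 mmol/L × 146.15 g/mol × 3.06 L ÷ 1000 = 7.826 g
sodium nitrate: 23.3 mmol/L × 84.99 g/mol × 3.06 L ÷ 1000 = 6.060 g
sodium chloride: 24.1 g/L × 3.06 L = 73.746 g
L-lysine hydrochloride: 0.979 g/L × 3.06 L = 2.996 g
glycerol: 2.52 g/L × 3.06 L = 7.711 g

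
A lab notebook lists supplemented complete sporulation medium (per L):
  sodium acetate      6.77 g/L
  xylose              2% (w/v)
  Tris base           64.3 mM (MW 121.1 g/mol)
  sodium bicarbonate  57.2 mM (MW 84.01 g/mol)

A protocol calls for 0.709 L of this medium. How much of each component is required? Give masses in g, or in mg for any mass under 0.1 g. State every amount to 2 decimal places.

sodium acetate 4.80 g; xylose 14.18 g; Tris base 5.52 g; sodium bicarbonate 3.41 g

Scale factor relative to 1 L: 0.709.
sodium acetate: 6.77 g/L × 0.709 L = 4.80 g
xylose: 2% w/v = 20 g/L → 20 × 0.709 L = 14.18 g
Tris base: 64.3 mmol/L × 121.1 g/mol × 0.709 L ÷ 1000 = 5.52 g
sodium bicarbonate: 57.2 mmol/L × 84.01 g/mol × 0.709 L ÷ 1000 = 3.41 g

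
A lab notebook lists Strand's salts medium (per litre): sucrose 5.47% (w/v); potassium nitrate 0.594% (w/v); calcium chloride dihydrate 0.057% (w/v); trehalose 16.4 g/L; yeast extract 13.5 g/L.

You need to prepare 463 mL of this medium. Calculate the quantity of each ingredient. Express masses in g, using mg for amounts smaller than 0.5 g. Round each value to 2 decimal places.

sucrose 25.33 g; potassium nitrate 2.75 g; calcium chloride dihydrate 263.91 mg; trehalose 7.59 g; yeast extract 6.25 g

Target volume = 463 mL = 0.463 L.
sucrose: 5.47% w/v = 54.7 g/L → 54.7 × 0.463 L = 25.33 g
potassium nitrate: 0.594% w/v = 5.94 g/L → 5.94 × 0.463 L = 2.75 g
calcium chloride dihydrate: 0.057 g per 100 mL × 463 mL ÷ 100 = 0.26391 g = 263.91 mg
trehalose: 16.4 g/L × 0.463 L = 7.59 g
yeast extract: 13.5 g/L × 0.463 L = 6.25 g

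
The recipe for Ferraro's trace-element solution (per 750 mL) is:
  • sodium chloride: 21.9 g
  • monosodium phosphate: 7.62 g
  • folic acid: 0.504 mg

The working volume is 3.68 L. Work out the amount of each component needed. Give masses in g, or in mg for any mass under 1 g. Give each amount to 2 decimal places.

sodium chloride 107.46 g; monosodium phosphate 37.39 g; folic acid 2.47 mg

Ratio of target to recipe volume: 3680 / 750 = 4.90667.
sodium chloride: 21.9 g × (3680 mL / 750 mL) = 107.46 g
monosodium phosphate: 7.62 g × (3680 mL / 750 mL) = 37.39 g
folic acid: 0.504 mg × (3680 mL / 750 mL) = 2.47 mg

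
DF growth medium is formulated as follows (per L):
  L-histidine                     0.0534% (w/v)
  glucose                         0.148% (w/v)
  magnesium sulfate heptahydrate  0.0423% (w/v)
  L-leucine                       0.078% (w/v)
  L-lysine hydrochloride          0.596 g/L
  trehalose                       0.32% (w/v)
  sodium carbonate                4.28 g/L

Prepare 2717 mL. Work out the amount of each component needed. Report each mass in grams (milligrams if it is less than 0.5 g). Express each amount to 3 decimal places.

L-histidine 1.451 g; glucose 4.021 g; magnesium sulfate heptahydrate 1.149 g; L-leucine 2.119 g; L-lysine hydrochloride 1.619 g; trehalose 8.694 g; sodium carbonate 11.629 g

Scale factor relative to 1 L: 2.717.
L-histidine: 0.0534 g per 100 mL × 2717 mL ÷ 100 = 1.451 g
glucose: 0.148% w/v = 1.48 g/L → 1.48 × 2.717 L = 4.021 g
magnesium sulfate heptahydrate: 0.0423% w/v = 0.423 g/L → 0.423 × 2.717 L = 1.149 g
L-leucine: 0.078 g per 100 mL × 2717 mL ÷ 100 = 2.119 g
L-lysine hydrochloride: 0.596 g/L × 2.717 L = 1.619 g
trehalose: 0.32 g per 100 mL × 2717 mL ÷ 100 = 8.694 g
sodium carbonate: 4.28 g/L × 2.717 L = 11.629 g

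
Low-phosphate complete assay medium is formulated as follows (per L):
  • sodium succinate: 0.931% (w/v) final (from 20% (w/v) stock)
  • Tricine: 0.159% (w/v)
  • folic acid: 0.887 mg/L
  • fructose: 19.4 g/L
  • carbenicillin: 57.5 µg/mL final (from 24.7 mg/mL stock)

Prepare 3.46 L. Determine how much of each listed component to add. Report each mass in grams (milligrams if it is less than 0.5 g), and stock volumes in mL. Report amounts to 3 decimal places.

sodium succinate 161.063 mL; Tricine 5.501 g; folic acid 3.069 mg; fructose 67.124 g; carbenicillin 8.055 mL

Working volume: 3.46 L.
sodium succinate: dilute stock: 0.931% ÷ 20% × 3460 mL = 161.063 mL
Tricine: 0.159 g per 100 mL × 3460 mL ÷ 100 = 5.501 g
folic acid: 0.887 mg/L × 3.46 L = 3.069 mg
fructose: 19.4 g/L × 3.46 L = 67.124 g
carbenicillin: C1V1 = C2V2 → 57.5 µg/mL × 3460 mL ÷ 24700 µg/mL = 8.055 mL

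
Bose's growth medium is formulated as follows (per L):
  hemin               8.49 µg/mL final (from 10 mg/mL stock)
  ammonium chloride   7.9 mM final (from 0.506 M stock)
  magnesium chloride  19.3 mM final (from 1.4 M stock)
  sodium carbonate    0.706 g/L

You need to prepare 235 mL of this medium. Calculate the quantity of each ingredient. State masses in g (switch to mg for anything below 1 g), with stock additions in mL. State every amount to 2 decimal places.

Scale factor relative to 1 L: 0.235.
hemin: dilute stock: 8.49 µg/mL × 235 mL ÷ 10000 µg/mL = 0.20 mL
ammonium chloride: C1V1 = C2V2 → 7.9 mM × 235 mL ÷ 506 mM = 3.67 mL
magnesium chloride: C1V1 = C2V2 → 19.3 mM × 235 mL ÷ 1400 mM = 3.24 mL
sodium carbonate: 0.706 g/L × 0.235 L = 0.16591 g = 165.91 mg

hemin 0.20 mL; ammonium chloride 3.67 mL; magnesium chloride 3.24 mL; sodium carbonate 165.91 mg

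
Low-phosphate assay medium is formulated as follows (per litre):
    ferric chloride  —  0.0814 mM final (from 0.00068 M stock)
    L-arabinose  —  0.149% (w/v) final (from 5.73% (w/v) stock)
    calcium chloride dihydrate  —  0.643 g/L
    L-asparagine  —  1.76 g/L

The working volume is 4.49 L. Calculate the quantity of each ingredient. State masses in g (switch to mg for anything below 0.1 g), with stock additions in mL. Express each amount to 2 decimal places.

Scale factor relative to 1 L: 4.49.
ferric chloride: V = C2·V2/C1 = 0.0814 mM × 4490 mL ÷ 0.68 mM = 537.48 mL
L-arabinose: dilute stock: 0.149% ÷ 5.73% × 4490 mL = 116.76 mL
calcium chloride dihydrate: 0.643 g/L × 4.49 L = 2.89 g
L-asparagine: 1.76 g/L × 4.49 L = 7.90 g

ferric chloride 537.48 mL; L-arabinose 116.76 mL; calcium chloride dihydrate 2.89 g; L-asparagine 7.90 g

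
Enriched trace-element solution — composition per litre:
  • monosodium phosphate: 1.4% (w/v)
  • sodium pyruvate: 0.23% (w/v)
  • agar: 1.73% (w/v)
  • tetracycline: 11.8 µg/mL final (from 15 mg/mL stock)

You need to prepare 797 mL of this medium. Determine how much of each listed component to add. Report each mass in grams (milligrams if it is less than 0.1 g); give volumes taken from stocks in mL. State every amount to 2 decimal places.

monosodium phosphate 11.16 g; sodium pyruvate 1.83 g; agar 13.79 g; tetracycline 0.63 mL

Target volume = 797 mL = 0.797 L.
monosodium phosphate: 1.4% w/v = 14 g/L → 14 × 0.797 L = 11.16 g
sodium pyruvate: 0.23 g per 100 mL × 797 mL ÷ 100 = 1.83 g
agar: 1.73% w/v = 17.3 g/L → 17.3 × 0.797 L = 13.79 g
tetracycline: dilute stock: 11.8 µg/mL × 797 mL ÷ 15000 µg/mL = 0.63 mL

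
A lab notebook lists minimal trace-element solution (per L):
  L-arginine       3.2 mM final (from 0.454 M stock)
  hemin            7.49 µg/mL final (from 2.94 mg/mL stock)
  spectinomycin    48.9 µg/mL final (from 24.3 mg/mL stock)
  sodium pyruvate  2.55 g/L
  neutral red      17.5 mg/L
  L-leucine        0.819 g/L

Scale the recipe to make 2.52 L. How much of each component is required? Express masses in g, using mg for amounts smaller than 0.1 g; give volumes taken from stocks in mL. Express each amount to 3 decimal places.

L-arginine 17.762 mL; hemin 6.420 mL; spectinomycin 5.071 mL; sodium pyruvate 6.426 g; neutral red 44.100 mg; L-leucine 2.064 g

Scale factor relative to 1 L: 2.52.
L-arginine: dilute stock: 3.2 mM × 2520 mL ÷ 454 mM = 17.762 mL
hemin: C1V1 = C2V2 → 7.49 µg/mL × 2520 mL ÷ 2940 µg/mL = 6.420 mL
spectinomycin: V = C2·V2/C1 = 48.9 µg/mL × 2520 mL ÷ 24300 µg/mL = 5.071 mL
sodium pyruvate: 2.55 g/L × 2.52 L = 6.426 g
neutral red: 17.5 mg/L × 2.52 L = 44.100 mg
L-leucine: 0.819 g/L × 2.52 L = 2.064 g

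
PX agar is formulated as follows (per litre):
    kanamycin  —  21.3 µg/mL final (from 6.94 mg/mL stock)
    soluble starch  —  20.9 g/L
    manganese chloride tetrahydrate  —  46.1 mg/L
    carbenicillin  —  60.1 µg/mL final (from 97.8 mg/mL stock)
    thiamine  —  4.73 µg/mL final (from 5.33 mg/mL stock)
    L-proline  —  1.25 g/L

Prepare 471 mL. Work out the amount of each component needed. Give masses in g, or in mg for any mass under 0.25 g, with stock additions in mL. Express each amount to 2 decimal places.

kanamycin 1.45 mL; soluble starch 9.84 g; manganese chloride tetrahydrate 21.71 mg; carbenicillin 0.29 mL; thiamine 0.42 mL; L-proline 0.59 g

Scale factor relative to 1 L: 0.471.
kanamycin: C1V1 = C2V2 → 21.3 µg/mL × 471 mL ÷ 6940 µg/mL = 1.45 mL
soluble starch: 20.9 g/L × 0.471 L = 9.84 g
manganese chloride tetrahydrate: 46.1 mg/L × 0.471 L = 21.71 mg
carbenicillin: V = C2·V2/C1 = 60.1 µg/mL × 471 mL ÷ 97800 µg/mL = 0.29 mL
thiamine: dilute stock: 4.73 µg/mL × 471 mL ÷ 5330 µg/mL = 0.42 mL
L-proline: 1.25 g/L × 0.471 L = 0.59 g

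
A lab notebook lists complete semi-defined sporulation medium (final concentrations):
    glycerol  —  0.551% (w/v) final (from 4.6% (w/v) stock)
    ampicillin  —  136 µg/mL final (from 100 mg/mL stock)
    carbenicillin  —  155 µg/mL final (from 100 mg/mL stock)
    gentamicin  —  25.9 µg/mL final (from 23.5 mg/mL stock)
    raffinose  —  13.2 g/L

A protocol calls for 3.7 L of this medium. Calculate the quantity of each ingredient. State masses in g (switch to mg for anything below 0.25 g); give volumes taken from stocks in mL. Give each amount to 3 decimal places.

glycerol 443.196 mL; ampicillin 5.032 mL; carbenicillin 5.735 mL; gentamicin 4.078 mL; raffinose 48.840 g

Working volume: 3.7 L.
glycerol: C1V1 = C2V2 → 0.551% ÷ 4.6% × 3700 mL = 443.196 mL
ampicillin: C1V1 = C2V2 → 136 µg/mL × 3700 mL ÷ 100000 µg/mL = 5.032 mL
carbenicillin: V = C2·V2/C1 = 155 µg/mL × 3700 mL ÷ 100000 µg/mL = 5.735 mL
gentamicin: dilute stock: 25.9 µg/mL × 3700 mL ÷ 23500 µg/mL = 4.078 mL
raffinose: 13.2 g/L × 3.7 L = 48.840 g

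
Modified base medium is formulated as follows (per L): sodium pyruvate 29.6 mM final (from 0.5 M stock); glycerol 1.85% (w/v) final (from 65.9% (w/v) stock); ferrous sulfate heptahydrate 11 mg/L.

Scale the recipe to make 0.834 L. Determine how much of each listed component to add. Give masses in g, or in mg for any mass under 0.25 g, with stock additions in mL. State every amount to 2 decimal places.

Working volume: 0.834 L.
sodium pyruvate: dilute stock: 29.6 mM × 834 mL ÷ 500 mM = 49.37 mL
glycerol: V = C2·V2/C1 = 1.85% ÷ 65.9% × 834 mL = 23.41 mL
ferrous sulfate heptahydrate: 11 mg/L × 0.834 L = 9.17 mg

sodium pyruvate 49.37 mL; glycerol 23.41 mL; ferrous sulfate heptahydrate 9.17 mg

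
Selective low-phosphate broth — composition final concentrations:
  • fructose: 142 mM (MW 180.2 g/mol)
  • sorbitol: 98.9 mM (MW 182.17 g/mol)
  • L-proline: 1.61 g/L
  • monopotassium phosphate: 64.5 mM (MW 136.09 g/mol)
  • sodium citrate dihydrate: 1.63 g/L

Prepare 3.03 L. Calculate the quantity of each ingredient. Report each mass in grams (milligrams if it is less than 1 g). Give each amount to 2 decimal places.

fructose 77.53 g; sorbitol 54.59 g; L-proline 4.88 g; monopotassium phosphate 26.60 g; sodium citrate dihydrate 4.94 g

Working volume: 3.03 L.
fructose: 142 mmol/L × 180.2 g/mol × 3.03 L ÷ 1000 = 77.53 g
sorbitol: 98.9 mmol/L × 182.17 g/mol × 3.03 L ÷ 1000 = 54.59 g
L-proline: 1.61 g/L × 3.03 L = 4.88 g
monopotassium phosphate: 64.5 mmol/L × 136.09 g/mol × 3.03 L ÷ 1000 = 26.60 g
sodium citrate dihydrate: 1.63 g/L × 3.03 L = 4.94 g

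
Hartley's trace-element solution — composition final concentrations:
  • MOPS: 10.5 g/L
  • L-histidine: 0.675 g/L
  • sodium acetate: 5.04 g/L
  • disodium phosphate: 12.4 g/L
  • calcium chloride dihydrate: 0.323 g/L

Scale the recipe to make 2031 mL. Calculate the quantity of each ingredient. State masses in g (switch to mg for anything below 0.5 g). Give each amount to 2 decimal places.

MOPS 21.33 g; L-histidine 1.37 g; sodium acetate 10.24 g; disodium phosphate 25.18 g; calcium chloride dihydrate 0.66 g

Working volume: 2031 mL = 2.031 L.
MOPS: 10.5 g/L × 2.031 L = 21.33 g
L-histidine: 0.675 g/L × 2.031 L = 1.37 g
sodium acetate: 5.04 g/L × 2.031 L = 10.24 g
disodium phosphate: 12.4 g/L × 2.031 L = 25.18 g
calcium chloride dihydrate: 0.323 g/L × 2.031 L = 0.66 g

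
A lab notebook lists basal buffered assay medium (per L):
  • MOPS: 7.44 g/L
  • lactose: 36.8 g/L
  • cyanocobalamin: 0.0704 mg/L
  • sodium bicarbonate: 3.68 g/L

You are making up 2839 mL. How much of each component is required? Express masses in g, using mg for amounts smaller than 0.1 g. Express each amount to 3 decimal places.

MOPS 21.122 g; lactose 104.475 g; cyanocobalamin 0.200 mg; sodium bicarbonate 10.448 g

Scale factor relative to 1 L: 2.839.
MOPS: 7.44 g/L × 2.839 L = 21.122 g
lactose: 36.8 g/L × 2.839 L = 104.475 g
cyanocobalamin: 0.0704 mg/L × 2.839 L = 0.200 mg
sodium bicarbonate: 3.68 g/L × 2.839 L = 10.448 g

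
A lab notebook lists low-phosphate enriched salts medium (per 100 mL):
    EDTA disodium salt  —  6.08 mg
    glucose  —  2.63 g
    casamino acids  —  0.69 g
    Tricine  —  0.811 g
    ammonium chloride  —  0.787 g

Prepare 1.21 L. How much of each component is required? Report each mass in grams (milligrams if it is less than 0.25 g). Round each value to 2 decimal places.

Ratio of target to recipe volume: 1210 / 100 = 12.1.
EDTA disodium salt: 6.08 mg × (1210 mL / 100 mL) = 73.57 mg
glucose: 2.63 g × (1210 mL / 100 mL) = 31.82 g
casamino acids: 0.69 g × (1210 mL / 100 mL) = 8.35 g
Tricine: 0.811 g × (1210 mL / 100 mL) = 9.81 g
ammonium chloride: 0.787 g × (1210 mL / 100 mL) = 9.52 g

EDTA disodium salt 73.57 mg; glucose 31.82 g; casamino acids 8.35 g; Tricine 9.81 g; ammonium chloride 9.52 g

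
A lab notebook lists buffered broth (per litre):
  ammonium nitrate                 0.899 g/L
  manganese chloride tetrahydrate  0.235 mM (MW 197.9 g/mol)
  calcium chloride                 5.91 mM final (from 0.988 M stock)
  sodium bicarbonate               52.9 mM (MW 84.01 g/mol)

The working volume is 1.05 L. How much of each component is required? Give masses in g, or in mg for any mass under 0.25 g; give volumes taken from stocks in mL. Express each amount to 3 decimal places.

Working volume: 1.05 L.
ammonium nitrate: 0.899 g/L × 1.05 L = 0.944 g
manganese chloride tetrahydrate: 0.235 mmol/L × 197.9 mg/mmol × 1.05 L = 48.832 mg
calcium chloride: dilute stock: 5.91 mM × 1050 mL ÷ 988 mM = 6.281 mL
sodium bicarbonate: 52.9 mmol/L × 84.01 g/mol × 1.05 L ÷ 1000 = 4.666 g

ammonium nitrate 0.944 g; manganese chloride tetrahydrate 48.832 mg; calcium chloride 6.281 mL; sodium bicarbonate 4.666 g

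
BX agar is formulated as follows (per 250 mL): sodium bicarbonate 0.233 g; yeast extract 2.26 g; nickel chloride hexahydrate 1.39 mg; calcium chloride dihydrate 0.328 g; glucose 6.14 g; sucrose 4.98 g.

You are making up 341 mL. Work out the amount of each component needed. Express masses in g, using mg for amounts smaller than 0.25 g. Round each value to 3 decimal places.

Ratio of target to recipe volume: 341 / 250 = 1.364.
sodium bicarbonate: 0.233 g × (341 mL / 250 mL) = 0.318 g
yeast extract: 2.26 g × (341 mL / 250 mL) = 3.083 g
nickel chloride hexahydrate: 1.39 mg × (341 mL / 250 mL) = 1.896 mg
calcium chloride dihydrate: 0.328 g × (341 mL / 250 mL) = 0.447 g
glucose: 6.14 g × (341 mL / 250 mL) = 8.375 g
sucrose: 4.98 g × (341 mL / 250 mL) = 6.793 g

sodium bicarbonate 0.318 g; yeast extract 3.083 g; nickel chloride hexahydrate 1.896 mg; calcium chloride dihydrate 0.447 g; glucose 8.375 g; sucrose 6.793 g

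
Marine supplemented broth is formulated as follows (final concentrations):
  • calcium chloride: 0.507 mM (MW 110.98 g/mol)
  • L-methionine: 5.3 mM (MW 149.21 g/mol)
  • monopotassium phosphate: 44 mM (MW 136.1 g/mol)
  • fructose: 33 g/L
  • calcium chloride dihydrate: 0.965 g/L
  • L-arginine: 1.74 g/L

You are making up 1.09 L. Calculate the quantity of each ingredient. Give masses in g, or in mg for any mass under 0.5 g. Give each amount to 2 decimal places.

Working volume: 1.09 L.
calcium chloride: 0.507 mmol/L × 110.98 mg/mmol × 1.09 L = 61.33 mg
L-methionine: 5.3 mmol/L × 149.21 g/mol × 1.09 L ÷ 1000 = 0.86 g
monopotassium phosphate: 44 mmol/L × 136.1 g/mol × 1.09 L ÷ 1000 = 6.53 g
fructose: 33 g/L × 1.09 L = 35.97 g
calcium chloride dihydrate: 0.965 g/L × 1.09 L = 1.05 g
L-arginine: 1.74 g/L × 1.09 L = 1.90 g

calcium chloride 61.33 mg; L-methionine 0.86 g; monopotassium phosphate 6.53 g; fructose 35.97 g; calcium chloride dihydrate 1.05 g; L-arginine 1.90 g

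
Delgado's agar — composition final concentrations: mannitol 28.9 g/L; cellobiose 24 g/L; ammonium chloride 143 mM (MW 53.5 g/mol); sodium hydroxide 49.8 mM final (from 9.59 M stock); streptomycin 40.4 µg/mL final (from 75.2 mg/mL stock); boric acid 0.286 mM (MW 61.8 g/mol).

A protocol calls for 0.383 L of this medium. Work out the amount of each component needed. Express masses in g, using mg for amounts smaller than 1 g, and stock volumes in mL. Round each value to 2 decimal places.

mannitol 11.07 g; cellobiose 9.19 g; ammonium chloride 2.93 g; sodium hydroxide 1.99 mL; streptomycin 0.21 mL; boric acid 6.77 mg

Scale factor relative to 1 L: 0.383.
mannitol: 28.9 g/L × 0.383 L = 11.07 g
cellobiose: 24 g/L × 0.383 L = 9.19 g
ammonium chloride: 143 mmol/L × 53.5 g/mol × 0.383 L ÷ 1000 = 2.93 g
sodium hydroxide: dilute stock: 49.8 mM × 383 mL ÷ 9590 mM = 1.99 mL
streptomycin: V = C2·V2/C1 = 40.4 µg/mL × 383 mL ÷ 75200 µg/mL = 0.21 mL
boric acid: 0.286 mmol/L × 61.8 mg/mmol × 0.383 L = 6.77 mg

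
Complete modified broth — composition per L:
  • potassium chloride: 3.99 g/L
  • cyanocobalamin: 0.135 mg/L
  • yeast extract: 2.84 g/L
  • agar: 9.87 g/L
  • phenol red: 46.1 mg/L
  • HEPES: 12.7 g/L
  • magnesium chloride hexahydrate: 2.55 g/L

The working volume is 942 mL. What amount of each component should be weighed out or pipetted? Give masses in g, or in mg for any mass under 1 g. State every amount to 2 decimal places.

Working volume: 942 mL = 0.942 L.
potassium chloride: 3.99 g/L × 0.942 L = 3.76 g
cyanocobalamin: 0.135 mg/L × 0.942 L = 0.13 mg
yeast extract: 2.84 g/L × 0.942 L = 2.68 g
agar: 9.87 g/L × 0.942 L = 9.30 g
phenol red: 46.1 mg/L × 0.942 L = 43.43 mg
HEPES: 12.7 g/L × 0.942 L = 11.96 g
magnesium chloride hexahydrate: 2.55 g/L × 0.942 L = 2.40 g

potassium chloride 3.76 g; cyanocobalamin 0.13 mg; yeast extract 2.68 g; agar 9.30 g; phenol red 43.43 mg; HEPES 11.96 g; magnesium chloride hexahydrate 2.40 g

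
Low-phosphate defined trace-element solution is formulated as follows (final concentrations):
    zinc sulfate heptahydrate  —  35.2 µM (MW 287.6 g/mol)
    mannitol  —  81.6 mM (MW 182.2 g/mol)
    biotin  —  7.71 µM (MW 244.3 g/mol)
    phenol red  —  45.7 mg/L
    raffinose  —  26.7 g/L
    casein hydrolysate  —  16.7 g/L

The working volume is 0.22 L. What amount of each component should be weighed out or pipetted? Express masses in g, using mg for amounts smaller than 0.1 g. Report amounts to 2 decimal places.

zinc sulfate heptahydrate 2.23 mg; mannitol 3.27 g; biotin 0.41 mg; phenol red 10.05 mg; raffinose 5.87 g; casein hydrolysate 3.67 g

Scale factor relative to 1 L: 0.22.
zinc sulfate heptahydrate: 35.2 µmol/L × 287.6 g/mol × 0.22 L ÷ 1000 = 2.23 mg
mannitol: 81.6 mmol/L × 182.2 g/mol × 0.22 L ÷ 1000 = 3.27 g
biotin: 7.71 µmol/L × 244.3 g/mol × 0.22 L ÷ 1000 = 0.41 mg
phenol red: 45.7 mg/L × 0.22 L = 10.05 mg
raffinose: 26.7 g/L × 0.22 L = 5.87 g
casein hydrolysate: 16.7 g/L × 0.22 L = 3.67 g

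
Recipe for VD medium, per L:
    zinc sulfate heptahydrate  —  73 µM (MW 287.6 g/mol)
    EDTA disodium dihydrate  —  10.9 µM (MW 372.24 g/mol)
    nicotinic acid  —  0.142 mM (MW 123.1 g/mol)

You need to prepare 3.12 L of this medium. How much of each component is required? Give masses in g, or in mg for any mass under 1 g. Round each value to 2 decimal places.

Working volume: 3.12 L.
zinc sulfate heptahydrate: 73 µmol/L × 287.6 g/mol × 3.12 L ÷ 1000 = 65.50 mg
EDTA disodium dihydrate: 10.9 µmol/L × 372.24 g/mol × 3.12 L ÷ 1000 = 12.66 mg
nicotinic acid: 0.142 mmol/L × 123.1 mg/mmol × 3.12 L = 54.54 mg

zinc sulfate heptahydrate 65.50 mg; EDTA disodium dihydrate 12.66 mg; nicotinic acid 54.54 mg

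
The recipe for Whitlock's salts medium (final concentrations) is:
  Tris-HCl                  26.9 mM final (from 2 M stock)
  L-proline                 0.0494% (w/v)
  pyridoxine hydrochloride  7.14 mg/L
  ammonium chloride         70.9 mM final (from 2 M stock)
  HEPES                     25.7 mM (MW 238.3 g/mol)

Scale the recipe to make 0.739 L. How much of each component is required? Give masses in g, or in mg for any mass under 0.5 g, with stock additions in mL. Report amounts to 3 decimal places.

Tris-HCl 9.940 mL; L-proline 365.066 mg; pyridoxine hydrochloride 5.276 mg; ammonium chloride 26.198 mL; HEPES 4.526 g

Scale factor relative to 1 L: 0.739.
Tris-HCl: V = C2·V2/C1 = 26.9 mM × 739 mL ÷ 2000 mM = 9.940 mL
L-proline: 0.0494% w/v = 0.494 g/L → 0.494 × 0.739 L = 0.365066 g = 365.066 mg
pyridoxine hydrochloride: 7.14 mg/L × 0.739 L = 5.276 mg
ammonium chloride: V = C2·V2/C1 = 70.9 mM × 739 mL ÷ 2000 mM = 26.198 mL
HEPES: 25.7 mmol/L × 238.3 g/mol × 0.739 L ÷ 1000 = 4.526 g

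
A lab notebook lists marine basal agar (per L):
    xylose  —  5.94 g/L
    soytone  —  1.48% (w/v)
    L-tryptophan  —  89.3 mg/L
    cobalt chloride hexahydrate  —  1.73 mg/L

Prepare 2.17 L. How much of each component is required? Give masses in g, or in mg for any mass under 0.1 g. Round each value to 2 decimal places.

xylose 12.89 g; soytone 32.12 g; L-tryptophan 0.19 g; cobalt chloride hexahydrate 3.75 mg

Working volume: 2.17 L.
xylose: 5.94 g/L × 2.17 L = 12.89 g
soytone: 1.48 g per 100 mL × 2170 mL ÷ 100 = 32.12 g
L-tryptophan: 89.3 mg/L × 2.17 L = 193.781 mg = 0.19 g
cobalt chloride hexahydrate: 1.73 mg/L × 2.17 L = 3.75 mg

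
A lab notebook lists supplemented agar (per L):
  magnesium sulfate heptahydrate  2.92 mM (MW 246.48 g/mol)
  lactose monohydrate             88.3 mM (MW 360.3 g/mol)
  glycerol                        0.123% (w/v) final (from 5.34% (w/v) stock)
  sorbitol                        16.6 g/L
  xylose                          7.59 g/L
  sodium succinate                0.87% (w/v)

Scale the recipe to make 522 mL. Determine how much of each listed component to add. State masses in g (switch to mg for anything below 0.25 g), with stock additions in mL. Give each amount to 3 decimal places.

magnesium sulfate heptahydrate 0.376 g; lactose monohydrate 16.607 g; glycerol 12.024 mL; sorbitol 8.665 g; xylose 3.962 g; sodium succinate 4.541 g

Target volume = 522 mL = 0.522 L.
magnesium sulfate heptahydrate: 2.92 mmol/L × 246.48 g/mol × 0.522 L ÷ 1000 = 0.376 g
lactose monohydrate: 88.3 mmol/L × 360.3 g/mol × 0.522 L ÷ 1000 = 16.607 g
glycerol: V = C2·V2/C1 = 0.123% ÷ 5.34% × 522 mL = 12.024 mL
sorbitol: 16.6 g/L × 0.522 L = 8.665 g
xylose: 7.59 g/L × 0.522 L = 3.962 g
sodium succinate: 0.87 g per 100 mL × 522 mL ÷ 100 = 4.541 g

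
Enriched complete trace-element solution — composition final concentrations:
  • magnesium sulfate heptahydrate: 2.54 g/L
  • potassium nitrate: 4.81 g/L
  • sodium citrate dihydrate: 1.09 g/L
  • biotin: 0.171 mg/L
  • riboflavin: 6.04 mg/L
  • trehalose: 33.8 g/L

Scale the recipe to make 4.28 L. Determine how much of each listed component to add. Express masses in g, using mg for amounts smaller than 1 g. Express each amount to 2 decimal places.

Working volume: 4.28 L.
magnesium sulfate heptahydrate: 2.54 g/L × 4.28 L = 10.87 g
potassium nitrate: 4.81 g/L × 4.28 L = 20.59 g
sodium citrate dihydrate: 1.09 g/L × 4.28 L = 4.67 g
biotin: 0.171 mg/L × 4.28 L = 0.73 mg
riboflavin: 6.04 mg/L × 4.28 L = 25.85 mg
trehalose: 33.8 g/L × 4.28 L = 144.66 g

magnesium sulfate heptahydrate 10.87 g; potassium nitrate 20.59 g; sodium citrate dihydrate 4.67 g; biotin 0.73 mg; riboflavin 25.85 mg; trehalose 144.66 g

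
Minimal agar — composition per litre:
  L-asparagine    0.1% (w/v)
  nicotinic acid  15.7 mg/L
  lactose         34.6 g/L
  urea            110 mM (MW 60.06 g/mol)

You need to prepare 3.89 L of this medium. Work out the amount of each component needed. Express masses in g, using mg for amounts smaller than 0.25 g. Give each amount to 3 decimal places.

Working volume: 3.89 L.
L-asparagine: 0.1% w/v = 1 g/L → 1 × 3.89 L = 3.890 g
nicotinic acid: 15.7 mg/L × 3.89 L = 61.073 mg
lactose: 34.6 g/L × 3.89 L = 134.594 g
urea: 110 mmol/L × 60.06 g/mol × 3.89 L ÷ 1000 = 25.700 g

L-asparagine 3.890 g; nicotinic acid 61.073 mg; lactose 134.594 g; urea 25.700 g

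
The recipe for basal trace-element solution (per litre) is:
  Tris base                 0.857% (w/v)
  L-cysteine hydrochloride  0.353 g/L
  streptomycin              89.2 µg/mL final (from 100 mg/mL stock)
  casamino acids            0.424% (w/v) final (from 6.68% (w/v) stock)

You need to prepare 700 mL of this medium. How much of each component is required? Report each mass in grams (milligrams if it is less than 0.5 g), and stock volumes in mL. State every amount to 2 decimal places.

Working volume: 700 mL = 0.7 L.
Tris base: 0.857% w/v = 8.57 g/L → 8.57 × 0.7 L = 6.00 g
L-cysteine hydrochloride: 0.353 g/L × 0.7 L = 0.2471 g = 247.10 mg
streptomycin: V = C2·V2/C1 = 89.2 µg/mL × 700 mL ÷ 100000 µg/mL = 0.62 mL
casamino acids: V = C2·V2/C1 = 0.424% ÷ 6.68% × 700 mL = 44.43 mL

Tris base 6.00 g; L-cysteine hydrochloride 247.10 mg; streptomycin 0.62 mL; casamino acids 44.43 mL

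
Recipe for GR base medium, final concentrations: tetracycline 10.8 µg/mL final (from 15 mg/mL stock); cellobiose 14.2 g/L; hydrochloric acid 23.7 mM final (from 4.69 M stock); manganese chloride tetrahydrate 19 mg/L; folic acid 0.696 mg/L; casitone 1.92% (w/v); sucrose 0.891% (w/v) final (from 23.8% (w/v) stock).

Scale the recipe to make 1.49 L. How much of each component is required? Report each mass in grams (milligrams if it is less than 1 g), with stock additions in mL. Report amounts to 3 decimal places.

tetracycline 1.073 mL; cellobiose 21.158 g; hydrochloric acid 7.529 mL; manganese chloride tetrahydrate 28.310 mg; folic acid 1.037 mg; casitone 28.608 g; sucrose 55.781 mL

Working volume: 1.49 L.
tetracycline: C1V1 = C2V2 → 10.8 µg/mL × 1490 mL ÷ 15000 µg/mL = 1.073 mL
cellobiose: 14.2 g/L × 1.49 L = 21.158 g
hydrochloric acid: C1V1 = C2V2 → 23.7 mM × 1490 mL ÷ 4690 mM = 7.529 mL
manganese chloride tetrahydrate: 19 mg/L × 1.49 L = 28.310 mg
folic acid: 0.696 mg/L × 1.49 L = 1.037 mg
casitone: 1.92 g per 100 mL × 1490 mL ÷ 100 = 28.608 g
sucrose: C1V1 = C2V2 → 0.891% ÷ 23.8% × 1490 mL = 55.781 mL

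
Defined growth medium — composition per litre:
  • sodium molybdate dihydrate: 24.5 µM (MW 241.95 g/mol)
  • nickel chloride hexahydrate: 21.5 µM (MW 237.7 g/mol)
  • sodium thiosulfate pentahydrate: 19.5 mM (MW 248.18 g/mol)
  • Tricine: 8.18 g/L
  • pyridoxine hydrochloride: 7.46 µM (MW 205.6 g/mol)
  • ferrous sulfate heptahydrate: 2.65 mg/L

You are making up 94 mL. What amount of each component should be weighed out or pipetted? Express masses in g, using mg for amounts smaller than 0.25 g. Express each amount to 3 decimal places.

Target volume = 94 mL = 0.094 L.
sodium molybdate dihydrate: 24.5 µmol/L × 241.95 g/mol × 0.094 L ÷ 1000 = 0.557 mg
nickel chloride hexahydrate: 21.5 µmol/L × 237.7 g/mol × 0.094 L ÷ 1000 = 0.480 mg
sodium thiosulfate pentahydrate: 19.5 mmol/L × 248.18 g/mol × 0.094 L ÷ 1000 = 0.455 g
Tricine: 8.18 g/L × 0.094 L = 0.769 g
pyridoxine hydrochloride: 7.46 µmol/L × 205.6 g/mol × 0.094 L ÷ 1000 = 0.144 mg
ferrous sulfate heptahydrate: 2.65 mg/L × 0.094 L = 0.249 mg

sodium molybdate dihydrate 0.557 mg; nickel chloride hexahydrate 0.480 mg; sodium thiosulfate pentahydrate 0.455 g; Tricine 0.769 g; pyridoxine hydrochloride 0.144 mg; ferrous sulfate heptahydrate 0.249 mg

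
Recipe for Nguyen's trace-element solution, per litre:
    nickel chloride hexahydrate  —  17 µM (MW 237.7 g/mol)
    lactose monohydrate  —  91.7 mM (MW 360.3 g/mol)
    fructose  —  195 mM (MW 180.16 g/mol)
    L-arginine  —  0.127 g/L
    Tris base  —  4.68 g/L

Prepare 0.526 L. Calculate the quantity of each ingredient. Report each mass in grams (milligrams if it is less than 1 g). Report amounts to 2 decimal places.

nickel chloride hexahydrate 2.13 mg; lactose monohydrate 17.38 g; fructose 18.48 g; L-arginine 66.80 mg; Tris base 2.46 g

Working volume: 0.526 L.
nickel chloride hexahydrate: 17 µmol/L × 237.7 g/mol × 0.526 L ÷ 1000 = 2.13 mg
lactose monohydrate: 91.7 mmol/L × 360.3 g/mol × 0.526 L ÷ 1000 = 17.38 g
fructose: 195 mmol/L × 180.16 g/mol × 0.526 L ÷ 1000 = 18.48 g
L-arginine: 0.127 g/L × 0.526 L = 0.066802 g = 66.80 mg
Tris base: 4.68 g/L × 0.526 L = 2.46 g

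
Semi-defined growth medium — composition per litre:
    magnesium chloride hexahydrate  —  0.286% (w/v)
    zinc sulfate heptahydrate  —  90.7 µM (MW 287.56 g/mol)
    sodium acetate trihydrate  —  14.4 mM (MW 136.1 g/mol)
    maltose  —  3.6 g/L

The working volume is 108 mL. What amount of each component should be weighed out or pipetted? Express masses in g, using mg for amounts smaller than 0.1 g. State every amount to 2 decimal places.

magnesium chloride hexahydrate 0.31 g; zinc sulfate heptahydrate 2.82 mg; sodium acetate trihydrate 0.21 g; maltose 0.39 g

Scale factor relative to 1 L: 0.108.
magnesium chloride hexahydrate: 0.286% w/v = 2.86 g/L → 2.86 × 0.108 L = 0.31 g
zinc sulfate heptahydrate: 90.7 µmol/L × 287.56 g/mol × 0.108 L ÷ 1000 = 2.82 mg
sodium acetate trihydrate: 14.4 mmol/L × 136.1 g/mol × 0.108 L ÷ 1000 = 0.21 g
maltose: 3.6 g/L × 0.108 L = 0.39 g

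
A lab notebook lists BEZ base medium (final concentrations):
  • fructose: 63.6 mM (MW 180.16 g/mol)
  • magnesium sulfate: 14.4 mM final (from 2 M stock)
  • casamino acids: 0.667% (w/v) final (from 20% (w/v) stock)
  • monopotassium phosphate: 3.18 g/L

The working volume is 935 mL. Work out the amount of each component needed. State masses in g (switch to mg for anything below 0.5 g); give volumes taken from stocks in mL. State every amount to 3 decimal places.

fructose 10.713 g; magnesium sulfate 6.732 mL; casamino acids 31.182 mL; monopotassium phosphate 2.973 g

Working volume: 935 mL = 0.935 L.
fructose: 63.6 mmol/L × 180.16 g/mol × 0.935 L ÷ 1000 = 10.713 g
magnesium sulfate: C1V1 = C2V2 → 14.4 mM × 935 mL ÷ 2000 mM = 6.732 mL
casamino acids: dilute stock: 0.667% ÷ 20% × 935 mL = 31.182 mL
monopotassium phosphate: 3.18 g/L × 0.935 L = 2.973 g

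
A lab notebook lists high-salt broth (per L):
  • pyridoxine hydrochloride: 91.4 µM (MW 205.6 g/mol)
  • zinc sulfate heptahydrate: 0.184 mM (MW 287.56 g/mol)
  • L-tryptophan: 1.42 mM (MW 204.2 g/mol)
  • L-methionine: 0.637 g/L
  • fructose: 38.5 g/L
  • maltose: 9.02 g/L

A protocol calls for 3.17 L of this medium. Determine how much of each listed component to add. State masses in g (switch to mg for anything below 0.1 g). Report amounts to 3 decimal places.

pyridoxine hydrochloride 59.570 mg; zinc sulfate heptahydrate 0.168 g; L-tryptophan 0.919 g; L-methionine 2.019 g; fructose 122.045 g; maltose 28.593 g

Working volume: 3.17 L.
pyridoxine hydrochloride: 91.4 µmol/L × 205.6 g/mol × 3.17 L ÷ 1000 = 59.570 mg
zinc sulfate heptahydrate: 0.184 mmol/L × 287.56 g/mol × 3.17 L ÷ 1000 = 0.168 g
L-tryptophan: 1.42 mmol/L × 204.2 g/mol × 3.17 L ÷ 1000 = 0.919 g
L-methionine: 0.637 g/L × 3.17 L = 2.019 g
fructose: 38.5 g/L × 3.17 L = 122.045 g
maltose: 9.02 g/L × 3.17 L = 28.593 g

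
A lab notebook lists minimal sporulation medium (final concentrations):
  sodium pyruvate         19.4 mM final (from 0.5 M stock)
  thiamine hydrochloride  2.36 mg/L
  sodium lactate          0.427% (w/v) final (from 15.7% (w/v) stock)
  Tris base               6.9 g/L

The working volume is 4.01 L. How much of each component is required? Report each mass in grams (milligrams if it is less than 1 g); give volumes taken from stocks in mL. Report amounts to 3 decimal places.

sodium pyruvate 155.588 mL; thiamine hydrochloride 9.464 mg; sodium lactate 109.062 mL; Tris base 27.669 g

Working volume: 4.01 L.
sodium pyruvate: V = C2·V2/C1 = 19.4 mM × 4010 mL ÷ 500 mM = 155.588 mL
thiamine hydrochloride: 2.36 mg/L × 4.01 L = 9.464 mg
sodium lactate: dilute stock: 0.427% ÷ 15.7% × 4010 mL = 109.062 mL
Tris base: 6.9 g/L × 4.01 L = 27.669 g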